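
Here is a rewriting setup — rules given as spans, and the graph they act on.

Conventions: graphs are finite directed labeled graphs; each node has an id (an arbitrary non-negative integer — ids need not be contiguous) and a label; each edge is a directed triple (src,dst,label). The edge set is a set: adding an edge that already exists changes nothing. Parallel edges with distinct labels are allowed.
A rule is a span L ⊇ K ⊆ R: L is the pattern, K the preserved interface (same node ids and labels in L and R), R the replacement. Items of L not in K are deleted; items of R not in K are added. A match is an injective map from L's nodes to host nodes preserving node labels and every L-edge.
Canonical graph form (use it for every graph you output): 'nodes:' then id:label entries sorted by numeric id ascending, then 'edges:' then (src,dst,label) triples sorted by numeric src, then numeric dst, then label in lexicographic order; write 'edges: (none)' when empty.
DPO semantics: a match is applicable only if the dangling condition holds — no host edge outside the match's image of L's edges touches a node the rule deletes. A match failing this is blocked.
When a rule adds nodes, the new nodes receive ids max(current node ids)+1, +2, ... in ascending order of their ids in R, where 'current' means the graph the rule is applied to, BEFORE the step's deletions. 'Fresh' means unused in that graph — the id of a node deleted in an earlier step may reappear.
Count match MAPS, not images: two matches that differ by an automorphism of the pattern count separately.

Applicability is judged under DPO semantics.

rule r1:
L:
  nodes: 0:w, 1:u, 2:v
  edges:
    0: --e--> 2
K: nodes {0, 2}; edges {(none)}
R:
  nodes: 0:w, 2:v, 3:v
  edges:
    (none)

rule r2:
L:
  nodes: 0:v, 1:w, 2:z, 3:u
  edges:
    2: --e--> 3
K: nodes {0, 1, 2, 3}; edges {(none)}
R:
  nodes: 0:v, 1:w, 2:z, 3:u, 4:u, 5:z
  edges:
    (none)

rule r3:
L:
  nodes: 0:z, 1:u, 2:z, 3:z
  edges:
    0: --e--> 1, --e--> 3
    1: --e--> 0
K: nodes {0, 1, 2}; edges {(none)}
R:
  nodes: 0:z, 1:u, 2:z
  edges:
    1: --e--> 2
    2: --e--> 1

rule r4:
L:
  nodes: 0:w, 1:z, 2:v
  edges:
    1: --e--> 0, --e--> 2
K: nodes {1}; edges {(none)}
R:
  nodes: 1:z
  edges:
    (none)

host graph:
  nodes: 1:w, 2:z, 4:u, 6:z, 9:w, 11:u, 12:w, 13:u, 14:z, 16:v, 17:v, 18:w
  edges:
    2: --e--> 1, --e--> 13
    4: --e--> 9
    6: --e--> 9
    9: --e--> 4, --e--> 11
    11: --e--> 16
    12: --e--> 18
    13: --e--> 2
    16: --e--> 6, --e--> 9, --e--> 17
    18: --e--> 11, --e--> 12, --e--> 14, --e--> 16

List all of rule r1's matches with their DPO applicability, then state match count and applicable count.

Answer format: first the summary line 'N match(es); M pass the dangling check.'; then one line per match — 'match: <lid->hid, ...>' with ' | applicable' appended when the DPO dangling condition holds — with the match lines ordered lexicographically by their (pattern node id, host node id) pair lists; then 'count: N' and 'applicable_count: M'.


3 match(es); 0 pass the dangling check.
match: 0->18, 1->4, 2->16
match: 0->18, 1->11, 2->16
match: 0->18, 1->13, 2->16
count: 3
applicable_count: 0


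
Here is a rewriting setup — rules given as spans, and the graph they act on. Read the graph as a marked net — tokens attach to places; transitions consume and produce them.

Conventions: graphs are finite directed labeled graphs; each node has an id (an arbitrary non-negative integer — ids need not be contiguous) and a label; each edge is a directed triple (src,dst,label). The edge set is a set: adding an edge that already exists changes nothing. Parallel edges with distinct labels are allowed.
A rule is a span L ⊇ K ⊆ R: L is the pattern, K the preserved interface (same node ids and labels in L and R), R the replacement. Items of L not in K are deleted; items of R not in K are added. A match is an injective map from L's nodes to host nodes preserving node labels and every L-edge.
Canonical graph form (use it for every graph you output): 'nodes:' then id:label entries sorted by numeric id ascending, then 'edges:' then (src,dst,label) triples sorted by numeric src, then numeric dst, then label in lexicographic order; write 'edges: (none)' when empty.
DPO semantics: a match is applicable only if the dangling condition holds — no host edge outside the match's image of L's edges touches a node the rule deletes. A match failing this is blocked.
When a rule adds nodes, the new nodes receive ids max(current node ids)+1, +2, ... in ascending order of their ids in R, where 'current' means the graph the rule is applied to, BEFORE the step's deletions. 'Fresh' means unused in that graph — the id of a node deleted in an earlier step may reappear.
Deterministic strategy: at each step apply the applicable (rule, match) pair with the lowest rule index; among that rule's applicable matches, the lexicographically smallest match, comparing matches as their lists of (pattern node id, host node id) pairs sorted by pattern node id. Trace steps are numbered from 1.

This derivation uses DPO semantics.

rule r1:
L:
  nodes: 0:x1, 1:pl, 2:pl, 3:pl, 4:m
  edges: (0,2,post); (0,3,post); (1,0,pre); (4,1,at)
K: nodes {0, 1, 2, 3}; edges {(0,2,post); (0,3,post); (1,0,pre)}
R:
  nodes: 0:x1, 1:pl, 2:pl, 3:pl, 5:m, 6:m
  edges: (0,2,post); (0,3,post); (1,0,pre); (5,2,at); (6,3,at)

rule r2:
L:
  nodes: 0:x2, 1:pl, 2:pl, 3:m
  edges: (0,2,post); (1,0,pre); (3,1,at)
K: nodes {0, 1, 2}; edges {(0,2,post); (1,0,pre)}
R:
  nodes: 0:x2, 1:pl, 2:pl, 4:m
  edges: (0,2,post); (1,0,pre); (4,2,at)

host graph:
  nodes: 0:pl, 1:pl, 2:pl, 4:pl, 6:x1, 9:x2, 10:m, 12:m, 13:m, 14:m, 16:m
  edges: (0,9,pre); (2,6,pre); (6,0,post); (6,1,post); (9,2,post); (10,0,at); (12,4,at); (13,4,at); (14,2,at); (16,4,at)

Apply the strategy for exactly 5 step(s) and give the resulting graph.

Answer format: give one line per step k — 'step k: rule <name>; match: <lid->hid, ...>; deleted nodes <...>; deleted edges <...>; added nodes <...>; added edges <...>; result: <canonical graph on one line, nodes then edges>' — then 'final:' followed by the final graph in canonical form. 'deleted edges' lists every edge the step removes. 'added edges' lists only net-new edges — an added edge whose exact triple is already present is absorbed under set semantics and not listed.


step 1: rule r1; match: 0->6, 1->2, 2->0, 3->1, 4->14; deleted nodes 14; deleted edges (14,2,at); added nodes 17, 18; added edges (17,0,at); (18,1,at); result: nodes: 0:pl, 1:pl, 2:pl, 4:pl, 6:x1, 9:x2, 10:m, 12:m, 13:m, 16:m, 17:m, 18:m edges: (0,9,pre); (2,6,pre); (6,0,post); (6,1,post); (9,2,post); (10,0,at); (12,4,at); (13,4,at); (16,4,at); (17,0,at); (18,1,at)
step 2: rule r2; match: 0->9, 1->0, 2->2, 3->10; deleted nodes 10; deleted edges (10,0,at); added nodes 19; added edges (19,2,at); result: nodes: 0:pl, 1:pl, 2:pl, 4:pl, 6:x1, 9:x2, 12:m, 13:m, 16:m, 17:m, 18:m, 19:m edges: (0,9,pre); (2,6,pre); (6,0,post); (6,1,post); (9,2,post); (12,4,at); (13,4,at); (16,4,at); (17,0,at); (18,1,at); (19,2,at)
step 3: rule r1; match: 0->6, 1->2, 2->0, 3->1, 4->19; deleted nodes 19; deleted edges (19,2,at); added nodes 20, 21; added edges (20,0,at); (21,1,at); result: nodes: 0:pl, 1:pl, 2:pl, 4:pl, 6:x1, 9:x2, 12:m, 13:m, 16:m, 17:m, 18:m, 20:m, 21:m edges: (0,9,pre); (2,6,pre); (6,0,post); (6,1,post); (9,2,post); (12,4,at); (13,4,at); (16,4,at); (17,0,at); (18,1,at); (20,0,at); (21,1,at)
step 4: rule r2; match: 0->9, 1->0, 2->2, 3->17; deleted nodes 17; deleted edges (17,0,at); added nodes 22; added edges (22,2,at); result: nodes: 0:pl, 1:pl, 2:pl, 4:pl, 6:x1, 9:x2, 12:m, 13:m, 16:m, 18:m, 20:m, 21:m, 22:m edges: (0,9,pre); (2,6,pre); (6,0,post); (6,1,post); (9,2,post); (12,4,at); (13,4,at); (16,4,at); (18,1,at); (20,0,at); (21,1,at); (22,2,at)
step 5: rule r1; match: 0->6, 1->2, 2->0, 3->1, 4->22; deleted nodes 22; deleted edges (22,2,at); added nodes 23, 24; added edges (23,0,at); (24,1,at); result: nodes: 0:pl, 1:pl, 2:pl, 4:pl, 6:x1, 9:x2, 12:m, 13:m, 16:m, 18:m, 20:m, 21:m, 23:m, 24:m edges: (0,9,pre); (2,6,pre); (6,0,post); (6,1,post); (9,2,post); (12,4,at); (13,4,at); (16,4,at); (18,1,at); (20,0,at); (21,1,at); (23,0,at); (24,1,at)
final:
nodes: 0:pl, 1:pl, 2:pl, 4:pl, 6:x1, 9:x2, 12:m, 13:m, 16:m, 18:m, 20:m, 21:m, 23:m, 24:m
edges: (0,9,pre); (2,6,pre); (6,0,post); (6,1,post); (9,2,post); (12,4,at); (13,4,at); (16,4,at); (18,1,at); (20,0,at); (21,1,at); (23,0,at); (24,1,at)


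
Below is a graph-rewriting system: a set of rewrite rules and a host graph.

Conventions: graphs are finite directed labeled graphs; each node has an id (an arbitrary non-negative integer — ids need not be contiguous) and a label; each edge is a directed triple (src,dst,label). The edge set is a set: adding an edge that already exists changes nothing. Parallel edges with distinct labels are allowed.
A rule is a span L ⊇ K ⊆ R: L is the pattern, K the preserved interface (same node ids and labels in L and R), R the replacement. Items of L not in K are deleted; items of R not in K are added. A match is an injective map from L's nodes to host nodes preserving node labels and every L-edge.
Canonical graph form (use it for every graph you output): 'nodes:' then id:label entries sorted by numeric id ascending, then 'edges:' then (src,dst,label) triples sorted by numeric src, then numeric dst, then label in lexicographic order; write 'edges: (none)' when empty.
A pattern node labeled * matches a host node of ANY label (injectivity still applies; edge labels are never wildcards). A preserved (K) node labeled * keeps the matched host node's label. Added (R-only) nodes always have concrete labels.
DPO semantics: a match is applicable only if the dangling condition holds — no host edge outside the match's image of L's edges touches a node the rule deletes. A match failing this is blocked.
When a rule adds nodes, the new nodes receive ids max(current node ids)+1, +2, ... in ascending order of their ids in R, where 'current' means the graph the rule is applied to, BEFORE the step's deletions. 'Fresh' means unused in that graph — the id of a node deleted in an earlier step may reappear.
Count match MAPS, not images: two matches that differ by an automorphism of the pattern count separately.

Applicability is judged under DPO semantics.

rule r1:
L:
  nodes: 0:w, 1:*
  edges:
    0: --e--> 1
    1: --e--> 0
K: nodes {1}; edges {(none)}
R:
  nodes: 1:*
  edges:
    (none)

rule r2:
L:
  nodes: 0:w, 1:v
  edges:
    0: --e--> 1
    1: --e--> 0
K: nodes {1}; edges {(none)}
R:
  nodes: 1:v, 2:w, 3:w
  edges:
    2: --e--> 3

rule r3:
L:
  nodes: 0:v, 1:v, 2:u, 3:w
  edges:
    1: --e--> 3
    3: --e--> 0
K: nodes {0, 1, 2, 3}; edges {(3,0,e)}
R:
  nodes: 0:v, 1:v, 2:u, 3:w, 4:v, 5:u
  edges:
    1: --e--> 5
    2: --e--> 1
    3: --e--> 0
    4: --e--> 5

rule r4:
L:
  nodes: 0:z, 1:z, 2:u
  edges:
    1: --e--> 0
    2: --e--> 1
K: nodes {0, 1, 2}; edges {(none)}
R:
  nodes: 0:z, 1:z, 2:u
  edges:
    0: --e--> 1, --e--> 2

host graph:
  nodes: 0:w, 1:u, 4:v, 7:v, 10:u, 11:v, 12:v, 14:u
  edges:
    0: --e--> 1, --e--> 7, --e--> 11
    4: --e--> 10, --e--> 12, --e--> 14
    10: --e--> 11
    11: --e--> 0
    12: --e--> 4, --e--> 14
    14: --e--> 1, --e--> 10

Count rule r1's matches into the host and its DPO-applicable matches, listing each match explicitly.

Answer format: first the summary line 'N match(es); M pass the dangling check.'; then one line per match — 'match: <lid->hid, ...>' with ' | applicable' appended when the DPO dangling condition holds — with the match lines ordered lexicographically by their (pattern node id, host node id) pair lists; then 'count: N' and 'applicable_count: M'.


1 match(es); 0 pass the dangling check.
match: 0->0, 1->11
count: 1
applicable_count: 0


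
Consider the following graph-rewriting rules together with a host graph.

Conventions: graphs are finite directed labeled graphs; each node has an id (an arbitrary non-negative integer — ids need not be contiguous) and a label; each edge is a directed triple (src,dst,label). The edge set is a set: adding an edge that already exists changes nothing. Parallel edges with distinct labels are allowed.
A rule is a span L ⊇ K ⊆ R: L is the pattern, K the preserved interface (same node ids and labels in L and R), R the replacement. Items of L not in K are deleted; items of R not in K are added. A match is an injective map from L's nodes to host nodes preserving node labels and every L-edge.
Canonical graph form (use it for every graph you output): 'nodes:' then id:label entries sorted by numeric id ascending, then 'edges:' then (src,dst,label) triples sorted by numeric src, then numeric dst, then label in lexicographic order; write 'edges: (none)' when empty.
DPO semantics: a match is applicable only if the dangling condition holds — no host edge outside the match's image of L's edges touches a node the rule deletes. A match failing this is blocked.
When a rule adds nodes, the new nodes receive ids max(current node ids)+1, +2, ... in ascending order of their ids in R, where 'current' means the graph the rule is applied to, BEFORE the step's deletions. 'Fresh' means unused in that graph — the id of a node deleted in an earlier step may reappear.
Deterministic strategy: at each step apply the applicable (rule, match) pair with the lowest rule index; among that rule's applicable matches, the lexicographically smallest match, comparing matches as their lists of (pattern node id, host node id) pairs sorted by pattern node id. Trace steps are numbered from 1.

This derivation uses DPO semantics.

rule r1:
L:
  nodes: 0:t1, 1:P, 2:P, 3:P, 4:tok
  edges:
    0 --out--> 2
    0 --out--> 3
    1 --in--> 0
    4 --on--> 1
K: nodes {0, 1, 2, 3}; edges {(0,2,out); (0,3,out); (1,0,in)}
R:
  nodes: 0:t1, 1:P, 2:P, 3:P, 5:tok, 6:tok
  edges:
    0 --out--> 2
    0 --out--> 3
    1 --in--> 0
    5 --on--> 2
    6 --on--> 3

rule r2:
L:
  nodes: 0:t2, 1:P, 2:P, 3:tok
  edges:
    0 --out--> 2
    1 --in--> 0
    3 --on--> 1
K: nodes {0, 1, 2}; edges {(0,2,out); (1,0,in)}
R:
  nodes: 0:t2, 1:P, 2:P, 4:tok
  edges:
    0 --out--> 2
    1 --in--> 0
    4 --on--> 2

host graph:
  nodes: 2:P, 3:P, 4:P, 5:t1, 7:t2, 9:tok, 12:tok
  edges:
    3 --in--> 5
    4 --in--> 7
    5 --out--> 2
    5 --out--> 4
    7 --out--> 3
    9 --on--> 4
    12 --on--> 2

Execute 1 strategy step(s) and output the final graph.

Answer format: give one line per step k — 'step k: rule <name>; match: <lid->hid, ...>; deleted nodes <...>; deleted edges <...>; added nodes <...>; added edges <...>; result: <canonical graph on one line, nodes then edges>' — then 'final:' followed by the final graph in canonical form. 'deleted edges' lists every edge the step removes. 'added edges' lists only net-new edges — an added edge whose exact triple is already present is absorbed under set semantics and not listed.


step 1: rule r2; match: 0->7, 1->4, 2->3, 3->9; deleted nodes 9; deleted edges (9,4,on); added nodes 13; added edges (13,3,on); result: nodes: 2:P, 3:P, 4:P, 5:t1, 7:t2, 12:tok, 13:tok edges: (3,5,in); (4,7,in); (5,2,out); (5,4,out); (7,3,out); (12,2,on); (13,3,on)
final:
nodes: 2:P, 3:P, 4:P, 5:t1, 7:t2, 12:tok, 13:tok
edges: (3,5,in); (4,7,in); (5,2,out); (5,4,out); (7,3,out); (12,2,on); (13,3,on)


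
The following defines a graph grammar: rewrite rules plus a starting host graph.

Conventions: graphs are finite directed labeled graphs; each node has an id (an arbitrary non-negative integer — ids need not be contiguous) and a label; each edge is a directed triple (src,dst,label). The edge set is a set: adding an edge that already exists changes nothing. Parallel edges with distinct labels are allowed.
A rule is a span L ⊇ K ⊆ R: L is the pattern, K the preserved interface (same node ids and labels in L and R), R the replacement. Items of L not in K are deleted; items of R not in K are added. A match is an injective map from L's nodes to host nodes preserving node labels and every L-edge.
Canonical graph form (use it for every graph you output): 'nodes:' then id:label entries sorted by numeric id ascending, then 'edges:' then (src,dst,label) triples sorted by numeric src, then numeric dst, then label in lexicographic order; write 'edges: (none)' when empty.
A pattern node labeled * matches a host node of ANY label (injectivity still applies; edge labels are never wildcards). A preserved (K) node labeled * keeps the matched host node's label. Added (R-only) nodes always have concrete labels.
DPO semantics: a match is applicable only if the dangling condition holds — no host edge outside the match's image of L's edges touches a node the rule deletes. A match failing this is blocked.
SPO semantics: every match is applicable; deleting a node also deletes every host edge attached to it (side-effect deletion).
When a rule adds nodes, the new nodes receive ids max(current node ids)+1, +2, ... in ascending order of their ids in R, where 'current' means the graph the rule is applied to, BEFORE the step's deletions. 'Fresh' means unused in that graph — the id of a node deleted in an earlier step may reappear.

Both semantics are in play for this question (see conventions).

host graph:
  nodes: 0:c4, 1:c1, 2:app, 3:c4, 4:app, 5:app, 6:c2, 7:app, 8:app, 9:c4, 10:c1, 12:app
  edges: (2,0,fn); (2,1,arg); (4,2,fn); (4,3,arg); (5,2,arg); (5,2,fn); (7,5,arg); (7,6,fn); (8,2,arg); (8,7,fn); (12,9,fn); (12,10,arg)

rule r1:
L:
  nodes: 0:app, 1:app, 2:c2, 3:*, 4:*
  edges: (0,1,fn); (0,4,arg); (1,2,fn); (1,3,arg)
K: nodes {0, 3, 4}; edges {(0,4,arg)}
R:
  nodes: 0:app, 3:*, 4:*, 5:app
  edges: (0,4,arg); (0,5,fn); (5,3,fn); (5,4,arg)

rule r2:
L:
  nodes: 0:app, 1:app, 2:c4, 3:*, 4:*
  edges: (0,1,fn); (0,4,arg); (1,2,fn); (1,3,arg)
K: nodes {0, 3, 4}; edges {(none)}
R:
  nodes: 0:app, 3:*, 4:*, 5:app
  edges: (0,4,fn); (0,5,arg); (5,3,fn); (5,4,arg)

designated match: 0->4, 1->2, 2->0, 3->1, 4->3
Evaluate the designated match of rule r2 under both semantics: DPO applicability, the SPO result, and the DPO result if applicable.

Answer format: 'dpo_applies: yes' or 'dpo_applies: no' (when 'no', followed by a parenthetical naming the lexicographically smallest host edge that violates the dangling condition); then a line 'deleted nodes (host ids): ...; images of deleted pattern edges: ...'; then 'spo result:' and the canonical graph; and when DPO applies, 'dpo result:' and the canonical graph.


dpo_applies: no
(the rule deletes node 2, which keeps host edge (5,2,arg) outside the match image — the dangling condition fails, DPO blocks; SPO proceeds and side-deletes such edges)
deleted nodes (host ids): 0, 2; images of deleted pattern edges: (2,0,fn); (2,1,arg); (4,2,fn); (4,3,arg)
spo result:
nodes: 1:c1, 3:c4, 4:app, 5:app, 6:c2, 7:app, 8:app, 9:c4, 10:c1, 12:app, 13:app
edges: (4,3,fn); (4,13,arg); (7,5,arg); (7,6,fn); (8,7,fn); (12,9,fn); (12,10,arg); (13,1,fn); (13,3,arg)


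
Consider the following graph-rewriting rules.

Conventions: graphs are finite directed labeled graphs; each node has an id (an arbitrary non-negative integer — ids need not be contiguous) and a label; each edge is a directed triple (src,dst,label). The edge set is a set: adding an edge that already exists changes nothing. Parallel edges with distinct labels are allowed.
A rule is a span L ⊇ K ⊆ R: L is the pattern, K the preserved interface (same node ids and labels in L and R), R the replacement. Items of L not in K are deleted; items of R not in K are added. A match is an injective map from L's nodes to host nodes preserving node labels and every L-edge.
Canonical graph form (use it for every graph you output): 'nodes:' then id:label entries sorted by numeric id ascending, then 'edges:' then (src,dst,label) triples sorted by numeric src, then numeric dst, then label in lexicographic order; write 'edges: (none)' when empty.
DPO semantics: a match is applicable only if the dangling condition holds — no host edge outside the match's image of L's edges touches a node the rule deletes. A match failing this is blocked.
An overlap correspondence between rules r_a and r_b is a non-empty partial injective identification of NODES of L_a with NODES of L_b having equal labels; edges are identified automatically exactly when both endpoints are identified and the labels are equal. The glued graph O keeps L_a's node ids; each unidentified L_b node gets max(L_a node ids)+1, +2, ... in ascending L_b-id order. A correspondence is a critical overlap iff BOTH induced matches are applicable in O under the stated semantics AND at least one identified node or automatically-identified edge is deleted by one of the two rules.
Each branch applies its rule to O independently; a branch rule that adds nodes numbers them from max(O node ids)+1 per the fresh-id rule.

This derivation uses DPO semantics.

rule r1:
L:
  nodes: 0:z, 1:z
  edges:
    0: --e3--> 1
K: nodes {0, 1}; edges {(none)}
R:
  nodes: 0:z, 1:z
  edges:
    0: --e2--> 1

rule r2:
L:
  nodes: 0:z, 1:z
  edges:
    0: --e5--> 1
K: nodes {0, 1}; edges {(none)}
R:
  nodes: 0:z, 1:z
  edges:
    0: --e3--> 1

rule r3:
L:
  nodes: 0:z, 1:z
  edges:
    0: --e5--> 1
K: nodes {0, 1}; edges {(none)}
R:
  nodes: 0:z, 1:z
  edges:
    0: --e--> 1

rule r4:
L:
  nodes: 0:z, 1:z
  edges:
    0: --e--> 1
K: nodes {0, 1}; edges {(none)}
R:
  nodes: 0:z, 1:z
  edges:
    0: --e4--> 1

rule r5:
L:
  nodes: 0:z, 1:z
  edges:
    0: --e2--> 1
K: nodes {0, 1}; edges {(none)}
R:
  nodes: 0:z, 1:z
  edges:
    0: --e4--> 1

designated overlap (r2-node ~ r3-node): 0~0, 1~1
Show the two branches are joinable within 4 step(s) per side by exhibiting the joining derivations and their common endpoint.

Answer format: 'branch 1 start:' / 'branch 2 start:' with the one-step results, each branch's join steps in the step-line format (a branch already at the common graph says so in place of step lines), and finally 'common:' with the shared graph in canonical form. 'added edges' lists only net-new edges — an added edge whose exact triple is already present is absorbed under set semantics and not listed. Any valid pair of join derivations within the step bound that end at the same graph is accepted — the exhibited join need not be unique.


branch 1 start:
nodes: 0:z, 1:z
edges: (0,1,e3)
branch 2 start:
nodes: 0:z, 1:z
edges: (0,1,e)
branch 1 step 1: rule r1; match: 0->0, 1->1; deleted nodes (none); deleted edges (0,1,e3); added nodes (none); added edges (0,1,e2); result: nodes: 0:z, 1:z edges: (0,1,e2)
branch 1 step 2: rule r5; match: 0->0, 1->1; deleted nodes (none); deleted edges (0,1,e2); added nodes (none); added edges (0,1,e4); result: nodes: 0:z, 1:z edges: (0,1,e4)
branch 2 step 1: rule r4; match: 0->0, 1->1; deleted nodes (none); deleted edges (0,1,e); added nodes (none); added edges (0,1,e4); result: nodes: 0:z, 1:z edges: (0,1,e4)
common:
nodes: 0:z, 1:z
edges: (0,1,e4)


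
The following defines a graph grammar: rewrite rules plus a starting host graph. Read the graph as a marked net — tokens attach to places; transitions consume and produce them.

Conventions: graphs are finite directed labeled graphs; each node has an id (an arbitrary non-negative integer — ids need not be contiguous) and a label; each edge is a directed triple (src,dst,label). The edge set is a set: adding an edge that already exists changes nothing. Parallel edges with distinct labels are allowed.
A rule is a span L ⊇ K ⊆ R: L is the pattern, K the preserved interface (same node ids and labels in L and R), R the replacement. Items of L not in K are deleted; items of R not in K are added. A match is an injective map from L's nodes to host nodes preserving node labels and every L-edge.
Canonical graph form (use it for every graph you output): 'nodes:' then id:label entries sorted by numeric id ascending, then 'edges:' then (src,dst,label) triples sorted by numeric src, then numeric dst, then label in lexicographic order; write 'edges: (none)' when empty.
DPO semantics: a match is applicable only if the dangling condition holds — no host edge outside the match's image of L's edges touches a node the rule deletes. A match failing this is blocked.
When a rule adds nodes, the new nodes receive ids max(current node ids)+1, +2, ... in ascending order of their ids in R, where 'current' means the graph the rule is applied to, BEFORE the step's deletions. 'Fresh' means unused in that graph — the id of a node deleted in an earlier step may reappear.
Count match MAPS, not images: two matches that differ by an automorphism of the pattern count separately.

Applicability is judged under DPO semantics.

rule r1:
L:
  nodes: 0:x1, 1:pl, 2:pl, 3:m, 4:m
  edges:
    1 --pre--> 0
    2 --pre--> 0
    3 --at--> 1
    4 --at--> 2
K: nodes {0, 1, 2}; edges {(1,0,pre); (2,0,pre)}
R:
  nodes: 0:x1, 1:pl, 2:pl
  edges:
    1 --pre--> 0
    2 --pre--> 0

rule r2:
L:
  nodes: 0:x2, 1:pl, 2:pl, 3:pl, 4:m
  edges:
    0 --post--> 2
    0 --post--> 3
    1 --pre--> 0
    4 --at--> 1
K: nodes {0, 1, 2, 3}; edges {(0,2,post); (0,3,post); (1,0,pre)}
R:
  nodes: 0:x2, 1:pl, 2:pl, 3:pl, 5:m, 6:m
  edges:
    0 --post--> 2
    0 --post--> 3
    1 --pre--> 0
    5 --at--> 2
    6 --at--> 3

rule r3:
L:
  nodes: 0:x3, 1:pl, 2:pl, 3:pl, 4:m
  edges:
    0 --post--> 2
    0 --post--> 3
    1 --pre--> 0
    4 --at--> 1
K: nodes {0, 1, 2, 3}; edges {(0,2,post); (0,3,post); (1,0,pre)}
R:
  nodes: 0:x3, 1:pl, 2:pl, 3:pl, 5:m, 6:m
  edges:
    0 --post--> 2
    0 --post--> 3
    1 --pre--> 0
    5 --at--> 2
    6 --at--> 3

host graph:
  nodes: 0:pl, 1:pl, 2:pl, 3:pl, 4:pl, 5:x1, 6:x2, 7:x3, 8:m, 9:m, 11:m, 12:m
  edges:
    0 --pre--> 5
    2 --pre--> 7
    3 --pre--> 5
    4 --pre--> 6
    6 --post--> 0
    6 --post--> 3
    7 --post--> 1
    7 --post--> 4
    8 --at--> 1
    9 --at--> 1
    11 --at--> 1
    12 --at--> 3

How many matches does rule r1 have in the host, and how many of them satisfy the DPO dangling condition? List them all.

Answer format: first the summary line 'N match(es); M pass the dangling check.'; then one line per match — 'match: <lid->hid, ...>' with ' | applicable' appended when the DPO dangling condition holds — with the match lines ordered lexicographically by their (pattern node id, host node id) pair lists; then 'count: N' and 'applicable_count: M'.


0 match(es); 0 pass the dangling check.
count: 0
applicable_count: 0


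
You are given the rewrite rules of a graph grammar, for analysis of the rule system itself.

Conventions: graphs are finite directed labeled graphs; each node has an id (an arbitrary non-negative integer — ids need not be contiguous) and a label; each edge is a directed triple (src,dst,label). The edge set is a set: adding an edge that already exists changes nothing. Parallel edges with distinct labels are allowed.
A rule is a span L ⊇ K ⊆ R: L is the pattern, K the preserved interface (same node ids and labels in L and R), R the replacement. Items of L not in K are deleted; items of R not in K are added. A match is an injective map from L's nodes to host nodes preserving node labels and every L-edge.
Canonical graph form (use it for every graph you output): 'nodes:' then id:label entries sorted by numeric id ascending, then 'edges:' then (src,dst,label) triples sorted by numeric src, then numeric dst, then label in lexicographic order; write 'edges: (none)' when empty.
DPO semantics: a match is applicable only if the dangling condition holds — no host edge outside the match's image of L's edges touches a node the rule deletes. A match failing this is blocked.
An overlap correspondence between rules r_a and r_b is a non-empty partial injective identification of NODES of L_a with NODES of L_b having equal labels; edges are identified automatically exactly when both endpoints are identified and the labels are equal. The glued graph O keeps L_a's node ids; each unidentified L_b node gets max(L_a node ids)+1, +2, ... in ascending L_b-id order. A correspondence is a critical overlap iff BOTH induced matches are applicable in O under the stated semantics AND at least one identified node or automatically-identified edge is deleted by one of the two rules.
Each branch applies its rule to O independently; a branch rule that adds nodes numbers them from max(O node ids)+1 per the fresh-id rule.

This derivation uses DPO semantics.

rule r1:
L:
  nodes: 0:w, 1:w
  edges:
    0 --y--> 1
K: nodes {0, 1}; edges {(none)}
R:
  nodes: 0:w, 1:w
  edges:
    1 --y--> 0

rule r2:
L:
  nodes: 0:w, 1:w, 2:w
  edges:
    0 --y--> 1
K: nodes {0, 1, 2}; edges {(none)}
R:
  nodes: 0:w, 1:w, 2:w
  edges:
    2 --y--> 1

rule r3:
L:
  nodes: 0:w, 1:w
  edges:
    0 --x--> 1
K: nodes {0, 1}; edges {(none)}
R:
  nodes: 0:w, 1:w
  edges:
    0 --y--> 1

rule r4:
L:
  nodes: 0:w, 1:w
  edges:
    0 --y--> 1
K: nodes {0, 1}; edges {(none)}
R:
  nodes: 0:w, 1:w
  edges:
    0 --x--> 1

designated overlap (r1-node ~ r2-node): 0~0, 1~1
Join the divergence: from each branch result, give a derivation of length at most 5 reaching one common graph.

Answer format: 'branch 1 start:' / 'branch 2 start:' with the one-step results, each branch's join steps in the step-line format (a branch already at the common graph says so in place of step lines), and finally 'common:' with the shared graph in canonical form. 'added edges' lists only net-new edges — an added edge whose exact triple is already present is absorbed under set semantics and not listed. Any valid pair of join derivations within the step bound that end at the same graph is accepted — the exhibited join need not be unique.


branch 1 start:
nodes: 0:w, 1:w, 2:w
edges: (1,0,y)
branch 2 start:
nodes: 0:w, 1:w, 2:w
edges: (2,1,y)
branch 1 step 1: rule r1; match: 0->1, 1->0; deleted nodes (none); deleted edges (1,0,y); added nodes (none); added edges (0,1,y); result: nodes: 0:w, 1:w, 2:w edges: (0,1,y)
branch 2 step 1: rule r2; match: 0->2, 1->1, 2->0; deleted nodes (none); deleted edges (2,1,y); added nodes (none); added edges (0,1,y); result: nodes: 0:w, 1:w, 2:w edges: (0,1,y)
common:
nodes: 0:w, 1:w, 2:w
edges: (0,1,y)


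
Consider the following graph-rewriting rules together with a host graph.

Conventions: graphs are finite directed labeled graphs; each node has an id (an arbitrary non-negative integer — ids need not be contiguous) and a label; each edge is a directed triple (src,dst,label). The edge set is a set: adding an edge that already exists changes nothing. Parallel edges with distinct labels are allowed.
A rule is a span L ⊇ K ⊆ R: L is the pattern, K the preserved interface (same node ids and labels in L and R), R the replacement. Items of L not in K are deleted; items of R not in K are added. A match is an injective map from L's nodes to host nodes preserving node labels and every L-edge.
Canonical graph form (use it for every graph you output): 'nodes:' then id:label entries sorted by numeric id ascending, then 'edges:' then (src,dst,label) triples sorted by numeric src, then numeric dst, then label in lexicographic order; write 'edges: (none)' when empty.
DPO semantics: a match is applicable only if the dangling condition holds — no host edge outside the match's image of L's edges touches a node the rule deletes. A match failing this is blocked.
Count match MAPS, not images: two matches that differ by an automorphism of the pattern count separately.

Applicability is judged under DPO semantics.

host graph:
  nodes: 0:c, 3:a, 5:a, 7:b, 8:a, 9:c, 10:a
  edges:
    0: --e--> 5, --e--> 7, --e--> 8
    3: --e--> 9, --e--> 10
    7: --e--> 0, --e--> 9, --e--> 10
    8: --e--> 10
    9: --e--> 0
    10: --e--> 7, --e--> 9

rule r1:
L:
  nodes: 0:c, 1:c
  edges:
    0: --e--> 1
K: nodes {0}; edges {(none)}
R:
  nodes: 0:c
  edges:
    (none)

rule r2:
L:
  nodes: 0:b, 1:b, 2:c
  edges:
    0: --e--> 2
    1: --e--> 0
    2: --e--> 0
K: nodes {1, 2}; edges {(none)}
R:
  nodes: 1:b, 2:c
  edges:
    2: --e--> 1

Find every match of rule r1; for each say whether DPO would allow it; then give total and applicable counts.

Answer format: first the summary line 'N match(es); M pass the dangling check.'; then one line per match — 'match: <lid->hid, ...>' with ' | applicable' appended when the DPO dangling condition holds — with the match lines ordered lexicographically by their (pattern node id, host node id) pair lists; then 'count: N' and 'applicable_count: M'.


1 match(es); 0 pass the dangling check.
match: 0->9, 1->0
count: 1
applicable_count: 0


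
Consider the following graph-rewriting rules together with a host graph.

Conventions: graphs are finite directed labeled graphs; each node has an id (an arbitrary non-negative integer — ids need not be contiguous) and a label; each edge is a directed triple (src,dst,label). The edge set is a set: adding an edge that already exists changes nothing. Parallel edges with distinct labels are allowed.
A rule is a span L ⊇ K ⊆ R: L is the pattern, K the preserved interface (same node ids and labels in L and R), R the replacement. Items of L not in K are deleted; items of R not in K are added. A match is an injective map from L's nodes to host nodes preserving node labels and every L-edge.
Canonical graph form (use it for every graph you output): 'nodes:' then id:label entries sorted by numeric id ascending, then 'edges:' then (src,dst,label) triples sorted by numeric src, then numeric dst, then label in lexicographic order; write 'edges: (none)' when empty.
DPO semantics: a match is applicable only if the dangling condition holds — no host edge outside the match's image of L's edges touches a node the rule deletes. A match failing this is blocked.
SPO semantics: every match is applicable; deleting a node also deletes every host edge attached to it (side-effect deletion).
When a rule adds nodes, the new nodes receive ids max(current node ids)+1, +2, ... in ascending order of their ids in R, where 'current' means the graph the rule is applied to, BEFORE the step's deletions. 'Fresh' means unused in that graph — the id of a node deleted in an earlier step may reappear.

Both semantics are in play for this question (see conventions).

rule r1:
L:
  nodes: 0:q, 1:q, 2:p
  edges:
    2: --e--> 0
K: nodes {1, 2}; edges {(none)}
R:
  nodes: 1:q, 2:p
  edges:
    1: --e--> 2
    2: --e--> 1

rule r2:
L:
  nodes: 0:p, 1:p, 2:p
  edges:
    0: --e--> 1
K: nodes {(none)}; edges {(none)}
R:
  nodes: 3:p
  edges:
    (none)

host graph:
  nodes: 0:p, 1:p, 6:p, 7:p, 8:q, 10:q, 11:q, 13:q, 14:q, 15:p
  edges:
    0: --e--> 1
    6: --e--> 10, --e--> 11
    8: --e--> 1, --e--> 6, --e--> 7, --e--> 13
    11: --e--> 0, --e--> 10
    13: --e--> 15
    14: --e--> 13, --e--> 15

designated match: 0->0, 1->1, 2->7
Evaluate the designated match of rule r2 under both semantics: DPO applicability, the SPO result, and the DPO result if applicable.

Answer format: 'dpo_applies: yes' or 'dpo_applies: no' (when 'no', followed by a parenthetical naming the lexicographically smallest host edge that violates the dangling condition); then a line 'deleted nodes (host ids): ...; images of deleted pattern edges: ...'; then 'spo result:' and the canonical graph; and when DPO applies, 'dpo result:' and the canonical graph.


dpo_applies: no
(the rule deletes node 1, which keeps host edge (8,1,e) outside the match image — the dangling condition fails, DPO blocks; SPO proceeds and side-deletes such edges)
deleted nodes (host ids): 0, 1, 7; images of deleted pattern edges: (0,1,e)
spo result:
nodes: 6:p, 8:q, 10:q, 11:q, 13:q, 14:q, 15:p, 16:p
edges: (6,10,e); (6,11,e); (8,6,e); (8,13,e); (11,10,e); (13,15,e); (14,13,e); (14,15,e)


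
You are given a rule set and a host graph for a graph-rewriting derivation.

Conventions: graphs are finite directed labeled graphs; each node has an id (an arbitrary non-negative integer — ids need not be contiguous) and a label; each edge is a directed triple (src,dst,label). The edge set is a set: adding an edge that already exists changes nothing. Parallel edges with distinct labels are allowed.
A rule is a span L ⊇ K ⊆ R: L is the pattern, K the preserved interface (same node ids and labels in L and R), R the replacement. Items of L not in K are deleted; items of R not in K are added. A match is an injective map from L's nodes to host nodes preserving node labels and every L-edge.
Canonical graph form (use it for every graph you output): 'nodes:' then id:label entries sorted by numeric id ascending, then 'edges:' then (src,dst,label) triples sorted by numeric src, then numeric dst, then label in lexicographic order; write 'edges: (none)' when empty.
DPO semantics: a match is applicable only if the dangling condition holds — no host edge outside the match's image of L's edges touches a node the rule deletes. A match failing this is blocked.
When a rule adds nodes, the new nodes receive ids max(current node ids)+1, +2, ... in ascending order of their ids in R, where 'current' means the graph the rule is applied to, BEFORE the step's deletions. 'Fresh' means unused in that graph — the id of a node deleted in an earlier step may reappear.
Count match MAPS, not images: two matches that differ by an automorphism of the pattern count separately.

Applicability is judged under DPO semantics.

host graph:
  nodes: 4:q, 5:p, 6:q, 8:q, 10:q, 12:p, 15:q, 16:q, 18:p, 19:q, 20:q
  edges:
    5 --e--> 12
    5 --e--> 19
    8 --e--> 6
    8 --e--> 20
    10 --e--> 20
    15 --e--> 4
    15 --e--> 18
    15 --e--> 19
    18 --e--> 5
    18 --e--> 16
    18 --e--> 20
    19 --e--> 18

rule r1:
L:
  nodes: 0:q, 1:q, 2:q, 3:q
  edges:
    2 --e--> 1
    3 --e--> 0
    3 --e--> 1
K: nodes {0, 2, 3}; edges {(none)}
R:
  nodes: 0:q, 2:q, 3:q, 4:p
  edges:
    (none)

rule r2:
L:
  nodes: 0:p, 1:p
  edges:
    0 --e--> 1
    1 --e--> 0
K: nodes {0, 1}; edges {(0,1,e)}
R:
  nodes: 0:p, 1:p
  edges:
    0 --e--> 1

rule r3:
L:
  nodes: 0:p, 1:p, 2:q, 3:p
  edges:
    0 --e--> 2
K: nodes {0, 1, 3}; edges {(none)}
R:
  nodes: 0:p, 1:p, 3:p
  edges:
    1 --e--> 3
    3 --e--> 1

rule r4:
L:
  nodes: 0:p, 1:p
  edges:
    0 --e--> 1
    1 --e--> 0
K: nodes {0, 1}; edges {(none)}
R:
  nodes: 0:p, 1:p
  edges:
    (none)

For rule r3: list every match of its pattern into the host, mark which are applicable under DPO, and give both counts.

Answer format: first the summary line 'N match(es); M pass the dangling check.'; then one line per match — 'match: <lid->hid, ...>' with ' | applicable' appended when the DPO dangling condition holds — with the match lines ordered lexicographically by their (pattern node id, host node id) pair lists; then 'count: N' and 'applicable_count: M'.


6 match(es); 2 pass the dangling check.
match: 0->5, 1->12, 2->19, 3->18
match: 0->5, 1->18, 2->19, 3->12
match: 0->18, 1->5, 2->16, 3->12 | applicable
match: 0->18, 1->5, 2->20, 3->12
match: 0->18, 1->12, 2->16, 3->5 | applicable
match: 0->18, 1->12, 2->20, 3->5
count: 6
applicable_count: 2


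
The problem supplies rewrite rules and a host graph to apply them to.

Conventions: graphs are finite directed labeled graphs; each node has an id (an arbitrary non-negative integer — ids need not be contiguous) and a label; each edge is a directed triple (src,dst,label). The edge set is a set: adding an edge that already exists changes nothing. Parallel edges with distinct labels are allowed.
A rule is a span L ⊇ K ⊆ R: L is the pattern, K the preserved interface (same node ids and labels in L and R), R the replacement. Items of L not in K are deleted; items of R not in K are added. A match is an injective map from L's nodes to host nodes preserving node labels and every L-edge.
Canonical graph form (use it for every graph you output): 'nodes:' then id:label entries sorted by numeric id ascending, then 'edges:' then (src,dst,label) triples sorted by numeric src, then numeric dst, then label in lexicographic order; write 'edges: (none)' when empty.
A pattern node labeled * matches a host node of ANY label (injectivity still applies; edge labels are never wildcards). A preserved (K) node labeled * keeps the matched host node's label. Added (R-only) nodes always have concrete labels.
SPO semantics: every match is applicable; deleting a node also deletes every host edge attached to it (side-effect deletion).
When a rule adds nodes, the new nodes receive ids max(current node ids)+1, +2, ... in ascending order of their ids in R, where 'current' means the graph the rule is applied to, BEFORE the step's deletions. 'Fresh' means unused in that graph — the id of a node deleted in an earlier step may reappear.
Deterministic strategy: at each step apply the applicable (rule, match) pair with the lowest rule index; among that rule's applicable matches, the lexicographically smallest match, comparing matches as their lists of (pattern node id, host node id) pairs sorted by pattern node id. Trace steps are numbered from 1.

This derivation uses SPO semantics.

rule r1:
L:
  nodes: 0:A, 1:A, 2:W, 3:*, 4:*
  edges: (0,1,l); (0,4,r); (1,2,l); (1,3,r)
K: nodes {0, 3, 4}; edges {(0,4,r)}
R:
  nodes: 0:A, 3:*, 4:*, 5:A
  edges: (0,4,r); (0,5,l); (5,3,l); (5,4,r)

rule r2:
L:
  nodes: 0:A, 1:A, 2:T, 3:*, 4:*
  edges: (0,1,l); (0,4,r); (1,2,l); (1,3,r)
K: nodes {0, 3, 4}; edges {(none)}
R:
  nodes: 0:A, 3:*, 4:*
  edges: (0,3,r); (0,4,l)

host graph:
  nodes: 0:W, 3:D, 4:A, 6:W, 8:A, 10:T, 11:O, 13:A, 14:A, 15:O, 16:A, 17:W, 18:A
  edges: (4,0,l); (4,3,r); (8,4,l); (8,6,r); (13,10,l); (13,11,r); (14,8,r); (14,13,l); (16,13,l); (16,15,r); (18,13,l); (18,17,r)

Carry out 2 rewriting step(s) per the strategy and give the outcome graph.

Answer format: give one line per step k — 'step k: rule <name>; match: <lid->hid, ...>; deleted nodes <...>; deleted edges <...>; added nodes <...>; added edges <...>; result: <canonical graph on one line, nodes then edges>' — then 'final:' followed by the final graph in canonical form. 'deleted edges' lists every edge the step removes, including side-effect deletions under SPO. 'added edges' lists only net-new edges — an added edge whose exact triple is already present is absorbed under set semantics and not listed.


step 1: rule r1; match: 0->8, 1->4, 2->0, 3->3, 4->6; deleted nodes 0, 4; deleted edges (4,0,l); (4,3,r); (8,4,l); added nodes 19; added edges (8,19,l); (19,3,l); (19,6,r); result: nodes: 3:D, 6:W, 8:A, 10:T, 11:O, 13:A, 14:A, 15:O, 16:A, 17:W, 18:A, 19:A edges: (8,6,r); (8,19,l); (13,10,l); (13,11,r); (14,8,r); (14,13,l); (16,13,l); (16,15,r); (18,13,l); (18,17,r); (19,3,l); (19,6,r)
step 2: rule r2; match: 0->14, 1->13, 2->10, 3->11, 4->8; deleted nodes 10, 13; deleted edges (13,10,l); (13,11,r); (14,8,r); (14,13,l); (16,13,l); (18,13,l); added nodes (none); added edges (14,8,l); (14,11,r); result: nodes: 3:D, 6:W, 8:A, 11:O, 14:A, 15:O, 16:A, 17:W, 18:A, 19:A edges: (8,6,r); (8,19,l); (14,8,l); (14,11,r); (16,15,r); (18,17,r); (19,3,l); (19,6,r)
final:
nodes: 3:D, 6:W, 8:A, 11:O, 14:A, 15:O, 16:A, 17:W, 18:A, 19:A
edges: (8,6,r); (8,19,l); (14,8,l); (14,11,r); (16,15,r); (18,17,r); (19,3,l); (19,6,r)
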